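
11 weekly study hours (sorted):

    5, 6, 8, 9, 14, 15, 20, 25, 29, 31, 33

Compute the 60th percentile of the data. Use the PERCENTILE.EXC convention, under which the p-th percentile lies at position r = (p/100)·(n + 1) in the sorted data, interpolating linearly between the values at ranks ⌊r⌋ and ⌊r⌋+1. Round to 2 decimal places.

n = 11.
r = (60/100)·(11 + 1) = 7.2.
Rank 7 is 20 and rank 8 is 25.
Interpolate: 20 + 0.2·(25 − 20) = 20 + 0.2·5 = 21.

21.00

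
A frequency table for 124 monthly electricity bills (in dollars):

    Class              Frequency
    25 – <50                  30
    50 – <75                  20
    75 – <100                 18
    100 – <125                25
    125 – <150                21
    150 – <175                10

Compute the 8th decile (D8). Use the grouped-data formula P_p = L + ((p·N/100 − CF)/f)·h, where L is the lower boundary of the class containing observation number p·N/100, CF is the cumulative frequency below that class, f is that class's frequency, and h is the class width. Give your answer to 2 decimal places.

132.38

N = 124; target position k = 80/100 · 124 = 99.2.
Cumulative frequencies: 30, 50, 68, 93, 114, 124.
Observation 99.2 falls in the class 125 – <150.
L = 125, CF = 93, f = 21, h = 25.
P80 = 125 + ((99.2 − 93)/21)·25 = 125 + 7.38095 = 132.381.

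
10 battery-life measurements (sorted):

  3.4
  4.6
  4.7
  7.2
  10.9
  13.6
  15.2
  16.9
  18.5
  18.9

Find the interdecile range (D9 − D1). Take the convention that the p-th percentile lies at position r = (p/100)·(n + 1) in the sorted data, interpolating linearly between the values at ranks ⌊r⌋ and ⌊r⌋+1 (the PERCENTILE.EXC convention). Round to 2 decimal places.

n = 10.
P10: r = 1.1; ranks 1–2 are 3.4, 4.6; interpolating gives 3.52.
P90: r = 9.9; ranks 9–10 are 18.5, 18.9; interpolating gives 18.86.
Difference: 18.86 − 3.52 = 15.34.

15.34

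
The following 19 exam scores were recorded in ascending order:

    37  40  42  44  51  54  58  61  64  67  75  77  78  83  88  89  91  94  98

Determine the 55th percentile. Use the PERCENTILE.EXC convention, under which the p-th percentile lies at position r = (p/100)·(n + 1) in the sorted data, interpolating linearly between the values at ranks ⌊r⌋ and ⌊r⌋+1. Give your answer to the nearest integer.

n = 19.
r = (55/100)·(19 + 1) = 11.
r is an integer, so P55 is the value at rank 11: 75.

75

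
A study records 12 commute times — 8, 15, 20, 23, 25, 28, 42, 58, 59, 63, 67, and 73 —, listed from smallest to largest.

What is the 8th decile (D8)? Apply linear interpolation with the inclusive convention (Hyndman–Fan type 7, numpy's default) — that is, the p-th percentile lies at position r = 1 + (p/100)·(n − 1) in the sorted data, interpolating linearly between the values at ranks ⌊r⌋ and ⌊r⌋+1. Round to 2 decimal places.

n = 12.
r = 1 + (80/100)·(12 − 1) = 1 + 8.8 = 9.8.
Rank 9 is 59 and rank 10 is 63.
Interpolate: 59 + 0.8·(63 − 59) = 59 + 0.8·4 = 62.2.

62.20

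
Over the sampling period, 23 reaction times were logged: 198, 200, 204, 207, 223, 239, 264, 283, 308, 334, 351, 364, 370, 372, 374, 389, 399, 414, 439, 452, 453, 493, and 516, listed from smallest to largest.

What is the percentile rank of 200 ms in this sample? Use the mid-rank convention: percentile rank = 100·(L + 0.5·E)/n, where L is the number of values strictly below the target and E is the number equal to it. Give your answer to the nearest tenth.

6.5

Count below 200: L = 1; count equal: E = 1; n = 23.
Percentile rank = 100·(1 + 0.5·1)/23 = 100·1.5/23 = 6.522.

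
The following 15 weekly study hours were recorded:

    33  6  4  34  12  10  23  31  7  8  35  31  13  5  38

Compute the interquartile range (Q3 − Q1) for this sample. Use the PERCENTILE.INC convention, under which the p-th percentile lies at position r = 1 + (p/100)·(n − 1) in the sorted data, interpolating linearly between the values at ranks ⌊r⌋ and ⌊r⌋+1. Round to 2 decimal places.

Sorted: 4, 5, 6, 7, 8, 10, 12, 13, 23, 31, 31, 33, 34, 35, 38.
n = 15.
P25: r = 4.5; ranks 4–5 are 7, 8; interpolating gives 7.5.
P75: r = 11.5; ranks 11–12 are 31, 33; interpolating gives 32.
Difference: 32 − 7.5 = 24.5.

24.50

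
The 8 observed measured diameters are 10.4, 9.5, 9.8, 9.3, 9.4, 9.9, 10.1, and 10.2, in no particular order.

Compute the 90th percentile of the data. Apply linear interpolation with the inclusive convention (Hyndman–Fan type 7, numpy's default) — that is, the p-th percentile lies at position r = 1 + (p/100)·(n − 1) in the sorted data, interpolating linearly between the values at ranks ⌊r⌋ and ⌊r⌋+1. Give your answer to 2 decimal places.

Sorted: 9.3, 9.4, 9.5, 9.8, 9.9, 10.1, 10.2, 10.4.
n = 8.
r = 1 + (90/100)·(8 − 1) = 1 + 6.3 = 7.3.
Rank 7 is 10.2 and rank 8 is 10.4.
Interpolate: 10.2 + 0.3·(10.4 − 10.2) = 10.2 + 0.3·0.2 = 10.26.

10.26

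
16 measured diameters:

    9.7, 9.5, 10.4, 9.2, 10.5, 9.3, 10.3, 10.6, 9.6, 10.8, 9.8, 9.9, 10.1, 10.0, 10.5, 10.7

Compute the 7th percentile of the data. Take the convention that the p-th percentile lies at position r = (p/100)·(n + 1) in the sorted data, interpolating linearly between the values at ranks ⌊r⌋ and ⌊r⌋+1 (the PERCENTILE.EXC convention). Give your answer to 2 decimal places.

9.22

Sorted: 9.2, 9.3, 9.5, 9.6, 9.7, 9.8, 9.9, 10.0, 10.1, 10.3, 10.4, 10.5, 10.5, 10.6, 10.7, 10.8.
n = 16.
r = (7/100)·(16 + 1) = 1.19.
Rank 1 is 9.2 and rank 2 is 9.3.
Interpolate: 9.2 + 0.19·(9.3 − 9.2) = 9.2 + 0.19·0.1 = 9.219.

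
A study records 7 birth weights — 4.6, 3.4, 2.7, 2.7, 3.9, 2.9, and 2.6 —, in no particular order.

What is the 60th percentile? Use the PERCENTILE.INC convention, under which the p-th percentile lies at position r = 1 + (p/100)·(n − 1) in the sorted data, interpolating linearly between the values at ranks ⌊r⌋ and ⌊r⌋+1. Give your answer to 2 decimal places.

Sorted: 2.6, 2.7, 2.7, 2.9, 3.4, 3.9, 4.6.
n = 7.
r = 1 + (60/100)·(7 − 1) = 1 + 3.6 = 4.6.
Rank 4 is 2.9 and rank 5 is 3.4.
Interpolate: 2.9 + 0.6·(3.4 − 2.9) = 2.9 + 0.6·0.5 = 3.2.

3.20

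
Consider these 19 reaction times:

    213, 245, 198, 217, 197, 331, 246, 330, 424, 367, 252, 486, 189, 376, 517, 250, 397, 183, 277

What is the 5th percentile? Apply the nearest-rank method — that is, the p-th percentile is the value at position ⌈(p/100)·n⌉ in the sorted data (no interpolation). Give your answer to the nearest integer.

Sorted: 183, 189, 197, 198, 213, 217, 245, 246, 250, 252, 277, 330, 331, 367, 376, 397, 424, 486, 517.
n = 19.
Position = ⌈5/100 · 19⌉ = ⌈0.95⌉ = 1.
The value at rank 1 is 183.

183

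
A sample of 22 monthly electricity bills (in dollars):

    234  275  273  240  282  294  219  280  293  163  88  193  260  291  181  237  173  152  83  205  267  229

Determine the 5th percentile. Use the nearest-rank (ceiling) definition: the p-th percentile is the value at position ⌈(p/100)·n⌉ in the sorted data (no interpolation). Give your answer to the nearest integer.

Sorted: 83, 88, 152, 163, 173, 181, 193, 205, 219, 229, 234, 237, 240, 260, 267, 273, 275, 280, 282, 291, 293, 294.
n = 22.
Position = ⌈5/100 · 22⌉ = ⌈1.1⌉ = 2.
The value at rank 2 is 88.

88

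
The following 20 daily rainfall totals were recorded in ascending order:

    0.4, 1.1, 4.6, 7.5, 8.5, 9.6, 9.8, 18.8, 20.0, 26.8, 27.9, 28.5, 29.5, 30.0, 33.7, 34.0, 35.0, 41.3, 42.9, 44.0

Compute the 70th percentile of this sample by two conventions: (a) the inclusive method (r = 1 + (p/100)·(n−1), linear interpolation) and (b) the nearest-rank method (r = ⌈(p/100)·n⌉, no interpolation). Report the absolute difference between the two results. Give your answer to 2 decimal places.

1.11

n = 20.
(a) r = 14.3; between ranks 14 (30.0) and 15 (33.7): 31.11.
(b) the nearest-rank method: rank 14 → 30.
|31.11 − 30| = 1.11.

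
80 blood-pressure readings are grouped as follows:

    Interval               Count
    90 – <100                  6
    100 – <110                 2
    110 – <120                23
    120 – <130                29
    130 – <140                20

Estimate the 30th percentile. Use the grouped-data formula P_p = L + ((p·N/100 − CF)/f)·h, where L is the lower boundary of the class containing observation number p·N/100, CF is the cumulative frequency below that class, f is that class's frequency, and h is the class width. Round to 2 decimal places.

116.96

N = 80; target position k = 30/100 · 80 = 24.
Cumulative frequencies: 6, 8, 31, 60, 80.
Observation 24 falls in the class 110 – <120.
L = 110, CF = 8, f = 23, h = 10.
P30 = 110 + ((24 − 8)/23)·10 = 110 + 6.95652 = 116.957.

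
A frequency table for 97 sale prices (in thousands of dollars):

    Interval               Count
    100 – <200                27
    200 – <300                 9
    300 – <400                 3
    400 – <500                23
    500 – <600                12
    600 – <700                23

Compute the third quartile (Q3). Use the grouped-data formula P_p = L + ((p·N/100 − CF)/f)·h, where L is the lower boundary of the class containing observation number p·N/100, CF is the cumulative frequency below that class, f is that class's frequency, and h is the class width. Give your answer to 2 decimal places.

589.58

N = 97; target position k = 75/100 · 97 = 72.75.
Cumulative frequencies: 27, 36, 39, 62, 74, 97.
Observation 72.75 falls in the class 500 – <600.
L = 500, CF = 62, f = 12, h = 100.
P75 = 500 + ((72.75 − 62)/12)·100 = 500 + 89.5833 = 589.583.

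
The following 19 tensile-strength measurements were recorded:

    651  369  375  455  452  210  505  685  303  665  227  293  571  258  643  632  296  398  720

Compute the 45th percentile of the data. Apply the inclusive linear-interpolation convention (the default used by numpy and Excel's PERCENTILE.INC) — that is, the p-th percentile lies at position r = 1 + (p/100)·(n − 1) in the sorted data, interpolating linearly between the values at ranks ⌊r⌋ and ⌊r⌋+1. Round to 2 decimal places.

Sorted: 210, 227, 258, 293, 296, 303, 369, 375, 398, 452, 455, 505, 571, 632, 643, 651, 665, 685, 720.
n = 19.
r = 1 + (45/100)·(19 − 1) = 1 + 8.1 = 9.1.
Rank 9 is 398 and rank 10 is 452.
Interpolate: 398 + 0.1·(452 − 398) = 398 + 0.1·54 = 403.4.

403.40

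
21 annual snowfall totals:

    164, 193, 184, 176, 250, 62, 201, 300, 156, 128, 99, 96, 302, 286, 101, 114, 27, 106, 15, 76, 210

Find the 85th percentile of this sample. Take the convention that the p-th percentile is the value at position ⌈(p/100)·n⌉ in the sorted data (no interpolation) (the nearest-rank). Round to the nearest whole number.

250

Sorted: 15, 27, 62, 76, 96, 99, 101, 106, 114, 128, 156, 164, 176, 184, 193, 201, 210, 250, 286, 300, 302.
n = 21.
Position = ⌈85/100 · 21⌉ = ⌈17.85⌉ = 18.
The value at rank 18 is 250.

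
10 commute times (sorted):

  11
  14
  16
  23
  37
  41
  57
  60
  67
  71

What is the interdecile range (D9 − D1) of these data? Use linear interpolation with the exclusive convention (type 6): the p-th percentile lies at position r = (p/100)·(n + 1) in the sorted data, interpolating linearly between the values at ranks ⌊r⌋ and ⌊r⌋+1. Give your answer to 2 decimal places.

59.30

n = 10.
P10: r = 1.1; ranks 1–2 are 11, 14; interpolating gives 11.3.
P90: r = 9.9; ranks 9–10 are 67, 71; interpolating gives 70.6.
Difference: 70.6 − 11.3 = 59.3.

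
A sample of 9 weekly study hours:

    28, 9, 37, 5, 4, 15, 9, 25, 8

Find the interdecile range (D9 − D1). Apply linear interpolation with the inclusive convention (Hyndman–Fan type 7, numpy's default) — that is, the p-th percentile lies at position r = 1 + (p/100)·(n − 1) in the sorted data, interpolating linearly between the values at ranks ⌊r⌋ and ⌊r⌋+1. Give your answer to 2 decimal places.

Sorted: 4, 5, 8, 9, 9, 15, 25, 28, 37.
n = 9.
P10: r = 1.8; ranks 1–2 are 4, 5; interpolating gives 4.8.
P90: r = 8.2; ranks 8–9 are 28, 37; interpolating gives 29.8.
Difference: 29.8 − 4.8 = 25.

25.00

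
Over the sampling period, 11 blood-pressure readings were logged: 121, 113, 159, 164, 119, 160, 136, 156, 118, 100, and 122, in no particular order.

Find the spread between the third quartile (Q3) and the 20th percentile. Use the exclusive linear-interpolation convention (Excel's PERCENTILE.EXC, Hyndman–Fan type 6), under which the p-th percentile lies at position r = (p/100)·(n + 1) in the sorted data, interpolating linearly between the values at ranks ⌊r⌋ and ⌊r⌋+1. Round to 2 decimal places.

Sorted: 100, 113, 118, 119, 121, 122, 136, 156, 159, 160, 164.
n = 11.
P20: r = 2.4; ranks 2–3 are 113, 118; interpolating gives 115.
P75: r = 9 (integer) → 159.
Difference: 159 − 115 = 44.

44.00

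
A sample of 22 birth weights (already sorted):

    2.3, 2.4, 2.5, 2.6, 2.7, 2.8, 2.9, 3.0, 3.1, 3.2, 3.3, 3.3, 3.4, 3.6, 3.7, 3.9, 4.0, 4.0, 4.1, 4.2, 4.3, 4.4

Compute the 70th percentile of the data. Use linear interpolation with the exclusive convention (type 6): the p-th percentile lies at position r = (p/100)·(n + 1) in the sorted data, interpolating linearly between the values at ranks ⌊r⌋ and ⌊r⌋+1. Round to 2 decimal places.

n = 22.
r = (70/100)·(22 + 1) = 16.1.
Rank 16 is 3.9 and rank 17 is 4.0.
Interpolate: 3.9 + 0.1·(4.0 − 3.9) = 3.9 + 0.1·0.1 = 3.91.

3.91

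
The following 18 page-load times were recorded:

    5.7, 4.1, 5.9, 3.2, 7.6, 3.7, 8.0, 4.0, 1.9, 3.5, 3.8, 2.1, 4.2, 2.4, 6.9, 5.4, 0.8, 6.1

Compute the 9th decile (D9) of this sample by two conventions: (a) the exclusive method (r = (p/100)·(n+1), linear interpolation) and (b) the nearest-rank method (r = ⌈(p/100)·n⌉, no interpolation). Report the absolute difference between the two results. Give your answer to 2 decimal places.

0.04

Sorted: 0.8, 1.9, 2.1, 2.4, 3.2, 3.5, 3.7, 3.8, 4.0, 4.1, 4.2, 5.4, 5.7, 5.9, 6.1, 6.9, 7.6, 8.0.
n = 18.
(a) r = 17.1; between ranks 17 (7.6) and 18 (8.0): 7.64.
(b) the nearest-rank method: rank 17 → 7.6.
|7.64 − 7.6| = 0.04.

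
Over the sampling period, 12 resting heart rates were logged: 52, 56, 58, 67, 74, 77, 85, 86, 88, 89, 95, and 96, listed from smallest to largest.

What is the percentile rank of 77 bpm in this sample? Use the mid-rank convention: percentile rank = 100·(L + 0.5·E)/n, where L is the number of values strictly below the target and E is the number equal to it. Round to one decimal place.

45.8

Count below 77: L = 5; count equal: E = 1; n = 12.
Percentile rank = 100·(5 + 0.5·1)/12 = 100·5.5/12 = 45.83.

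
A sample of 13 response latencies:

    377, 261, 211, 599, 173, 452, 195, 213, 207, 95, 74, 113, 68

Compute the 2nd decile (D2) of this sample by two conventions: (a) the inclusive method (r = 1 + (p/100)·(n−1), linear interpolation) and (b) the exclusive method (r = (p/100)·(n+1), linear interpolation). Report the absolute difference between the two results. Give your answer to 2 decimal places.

Sorted: 68, 74, 95, 113, 173, 195, 207, 211, 213, 261, 377, 452, 599.
n = 13.
(a) r = 3.4; between ranks 3 (95) and 4 (113): 102.2.
(b) r = 2.8; between ranks 2 (74) and 3 (95): 90.8.
|102.2 − 90.8| = 11.4.

11.40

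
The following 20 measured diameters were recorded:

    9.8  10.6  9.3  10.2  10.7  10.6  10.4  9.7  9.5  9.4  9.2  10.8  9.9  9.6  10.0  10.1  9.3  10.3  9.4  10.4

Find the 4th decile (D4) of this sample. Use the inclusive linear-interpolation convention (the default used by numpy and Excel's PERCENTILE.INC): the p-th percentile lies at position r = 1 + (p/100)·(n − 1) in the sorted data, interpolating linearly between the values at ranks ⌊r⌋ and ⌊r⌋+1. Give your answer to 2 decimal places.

9.76

Sorted: 9.2, 9.3, 9.3, 9.4, 9.4, 9.5, 9.6, 9.7, 9.8, 9.9, 10.0, 10.1, 10.2, 10.3, 10.4, 10.4, 10.6, 10.6, 10.7, 10.8.
n = 20.
r = 1 + (40/100)·(20 − 1) = 1 + 7.6 = 8.6.
Rank 8 is 9.7 and rank 9 is 9.8.
Interpolate: 9.7 + 0.6·(9.8 − 9.7) = 9.7 + 0.6·0.1 = 9.76.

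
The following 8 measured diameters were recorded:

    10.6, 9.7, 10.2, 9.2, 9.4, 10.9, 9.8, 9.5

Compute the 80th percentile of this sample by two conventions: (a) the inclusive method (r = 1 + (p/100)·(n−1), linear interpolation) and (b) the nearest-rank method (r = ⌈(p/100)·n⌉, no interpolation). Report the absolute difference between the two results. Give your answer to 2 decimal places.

Sorted: 9.2, 9.4, 9.5, 9.7, 9.8, 10.2, 10.6, 10.9.
n = 8.
(a) r = 6.6; between ranks 6 (10.2) and 7 (10.6): 10.44.
(b) the nearest-rank method: rank 7 → 10.6.
|10.44 − 10.6| = 0.16.

0.16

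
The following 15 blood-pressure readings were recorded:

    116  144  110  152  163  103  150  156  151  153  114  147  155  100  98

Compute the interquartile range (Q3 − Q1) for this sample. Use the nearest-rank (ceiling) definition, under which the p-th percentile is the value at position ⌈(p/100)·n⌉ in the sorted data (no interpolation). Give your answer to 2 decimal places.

43.00

Sorted: 98, 100, 103, 110, 114, 116, 144, 147, 150, 151, 152, 153, 155, 156, 163.
n = 15.
P25: rank ⌈25/100·15⌉ = 4 → 110.
P75: rank ⌈75/100·15⌉ = 12 → 153.
Difference: 153 − 110 = 43.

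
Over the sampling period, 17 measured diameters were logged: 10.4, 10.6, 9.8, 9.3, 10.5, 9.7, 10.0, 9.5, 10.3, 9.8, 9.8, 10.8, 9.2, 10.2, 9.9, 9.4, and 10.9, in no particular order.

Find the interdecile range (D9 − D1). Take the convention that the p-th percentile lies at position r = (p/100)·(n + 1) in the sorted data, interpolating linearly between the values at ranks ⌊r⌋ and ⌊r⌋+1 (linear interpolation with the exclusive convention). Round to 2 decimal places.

1.54

Sorted: 9.2, 9.3, 9.4, 9.5, 9.7, 9.8, 9.8, 9.8, 9.9, 10.0, 10.2, 10.3, 10.4, 10.5, 10.6, 10.8, 10.9.
n = 17.
P10: r = 1.8; ranks 1–2 are 9.2, 9.3; interpolating gives 9.28.
P90: r = 16.2; ranks 16–17 are 10.8, 10.9; interpolating gives 10.82.
Difference: 10.82 − 9.28 = 1.54.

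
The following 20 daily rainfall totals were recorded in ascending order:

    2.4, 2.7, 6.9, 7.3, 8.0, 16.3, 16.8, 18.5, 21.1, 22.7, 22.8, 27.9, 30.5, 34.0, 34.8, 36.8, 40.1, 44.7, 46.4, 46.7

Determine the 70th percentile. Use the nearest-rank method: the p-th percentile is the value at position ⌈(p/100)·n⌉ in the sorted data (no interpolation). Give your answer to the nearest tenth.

n = 20.
Position = ⌈70/100 · 20⌉ = ⌈14⌉ = 14.
The value at rank 14 is 34.0.

34.0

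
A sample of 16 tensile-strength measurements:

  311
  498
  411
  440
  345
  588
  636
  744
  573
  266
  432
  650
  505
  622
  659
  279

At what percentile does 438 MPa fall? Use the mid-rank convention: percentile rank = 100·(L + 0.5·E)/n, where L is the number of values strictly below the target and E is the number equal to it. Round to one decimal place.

37.5

Sorted: 266, 279, 311, 345, 411, 432, 440, 498, 505, 573, 588, 622, 636, 650, 659, 744.
Count below 438: L = 6; count equal: E = 0; n = 16.
Percentile rank = 100·(6 + 0.5·0)/16 = 100·6/16 = 37.5.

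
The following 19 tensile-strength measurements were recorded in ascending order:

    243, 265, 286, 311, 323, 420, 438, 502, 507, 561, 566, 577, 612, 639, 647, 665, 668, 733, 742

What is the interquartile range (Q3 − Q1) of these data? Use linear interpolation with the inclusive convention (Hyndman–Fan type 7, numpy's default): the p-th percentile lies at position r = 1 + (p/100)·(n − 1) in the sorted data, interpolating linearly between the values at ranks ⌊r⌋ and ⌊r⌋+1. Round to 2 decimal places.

271.50

n = 19.
P25: r = 5.5; ranks 5–6 are 323, 420; interpolating gives 371.5.
P75: r = 14.5; ranks 14–15 are 639, 647; interpolating gives 643.
Difference: 643 − 371.5 = 271.5.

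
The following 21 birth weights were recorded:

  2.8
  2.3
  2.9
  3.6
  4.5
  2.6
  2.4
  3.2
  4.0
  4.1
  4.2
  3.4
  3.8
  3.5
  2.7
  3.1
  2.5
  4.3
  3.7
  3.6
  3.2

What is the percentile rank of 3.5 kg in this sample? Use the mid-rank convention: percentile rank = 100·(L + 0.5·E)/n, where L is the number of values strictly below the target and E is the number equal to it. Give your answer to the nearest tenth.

54.8

Sorted: 2.3, 2.4, 2.5, 2.6, 2.7, 2.8, 2.9, 3.1, 3.2, 3.2, 3.4, 3.5, 3.6, 3.6, 3.7, 3.8, 4.0, 4.1, 4.2, 4.3, 4.5.
Count below 3.5: L = 11; count equal: E = 1; n = 21.
Percentile rank = 100·(11 + 0.5·1)/21 = 100·11.5/21 = 54.76.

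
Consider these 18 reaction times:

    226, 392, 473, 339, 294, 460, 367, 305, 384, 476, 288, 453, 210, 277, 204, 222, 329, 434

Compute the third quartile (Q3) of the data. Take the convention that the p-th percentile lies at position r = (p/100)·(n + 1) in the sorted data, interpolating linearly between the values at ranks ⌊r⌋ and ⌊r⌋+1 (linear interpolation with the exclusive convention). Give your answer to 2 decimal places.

Sorted: 204, 210, 222, 226, 277, 288, 294, 305, 329, 339, 367, 384, 392, 434, 453, 460, 473, 476.
n = 18.
r = (75/100)·(18 + 1) = 14.25.
Rank 14 is 434 and rank 15 is 453.
Interpolate: 434 + 0.25·(453 − 434) = 434 + 0.25·19 = 438.75.

438.75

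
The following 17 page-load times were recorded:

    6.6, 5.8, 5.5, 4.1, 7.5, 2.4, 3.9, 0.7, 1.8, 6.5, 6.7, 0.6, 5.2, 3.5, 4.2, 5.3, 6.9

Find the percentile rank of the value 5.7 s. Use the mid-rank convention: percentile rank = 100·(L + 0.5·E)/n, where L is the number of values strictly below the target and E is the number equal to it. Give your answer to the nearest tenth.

Sorted: 0.6, 0.7, 1.8, 2.4, 3.5, 3.9, 4.1, 4.2, 5.2, 5.3, 5.5, 5.8, 6.5, 6.6, 6.7, 6.9, 7.5.
Count below 5.7: L = 11; count equal: E = 0; n = 17.
Percentile rank = 100·(11 + 0.5·0)/17 = 100·11/17 = 64.71.

64.7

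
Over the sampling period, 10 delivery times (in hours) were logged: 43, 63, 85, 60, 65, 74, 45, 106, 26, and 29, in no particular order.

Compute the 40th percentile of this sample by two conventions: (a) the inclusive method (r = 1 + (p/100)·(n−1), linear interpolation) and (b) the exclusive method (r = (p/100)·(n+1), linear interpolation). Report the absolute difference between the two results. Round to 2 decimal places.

3.00

Sorted: 26, 29, 43, 45, 60, 63, 65, 74, 85, 106.
n = 10.
(a) r = 4.6; between ranks 4 (45) and 5 (60): 54.
(b) r = 4.4; between ranks 4 (45) and 5 (60): 51.
|54 − 51| = 3.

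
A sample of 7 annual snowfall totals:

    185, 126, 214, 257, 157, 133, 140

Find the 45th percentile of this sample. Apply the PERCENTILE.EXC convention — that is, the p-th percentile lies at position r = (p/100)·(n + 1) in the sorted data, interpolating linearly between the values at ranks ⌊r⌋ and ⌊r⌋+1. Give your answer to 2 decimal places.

Sorted: 126, 133, 140, 157, 185, 214, 257.
n = 7.
r = (45/100)·(7 + 1) = 3.6.
Rank 3 is 140 and rank 4 is 157.
Interpolate: 140 + 0.6·(157 − 140) = 140 + 0.6·17 = 150.2.

150.20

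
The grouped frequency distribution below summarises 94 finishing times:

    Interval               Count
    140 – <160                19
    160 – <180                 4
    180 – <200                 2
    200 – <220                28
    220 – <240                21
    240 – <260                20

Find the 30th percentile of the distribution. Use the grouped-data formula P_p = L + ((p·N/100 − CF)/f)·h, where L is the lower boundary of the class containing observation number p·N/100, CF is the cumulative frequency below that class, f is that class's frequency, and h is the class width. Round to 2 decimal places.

N = 94; target position k = 30/100 · 94 = 28.2.
Cumulative frequencies: 19, 23, 25, 53, 74, 94.
Observation 28.2 falls in the class 200 – <220.
L = 200, CF = 25, f = 28, h = 20.
P30 = 200 + ((28.2 − 25)/28)·20 = 200 + 2.28571 = 202.286.

202.29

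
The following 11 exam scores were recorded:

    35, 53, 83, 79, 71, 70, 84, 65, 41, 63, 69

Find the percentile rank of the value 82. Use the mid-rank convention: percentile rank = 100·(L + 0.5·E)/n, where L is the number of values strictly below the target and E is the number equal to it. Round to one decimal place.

81.8

Sorted: 35, 41, 53, 63, 65, 69, 70, 71, 79, 83, 84.
Count below 82: L = 9; count equal: E = 0; n = 11.
Percentile rank = 100·(9 + 0.5·0)/11 = 100·9/11 = 81.82.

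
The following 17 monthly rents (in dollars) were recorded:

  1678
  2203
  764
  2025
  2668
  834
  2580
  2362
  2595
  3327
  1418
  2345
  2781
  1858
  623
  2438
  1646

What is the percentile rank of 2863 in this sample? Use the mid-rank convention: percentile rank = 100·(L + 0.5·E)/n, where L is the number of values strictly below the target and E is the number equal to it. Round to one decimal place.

94.1

Sorted: 623, 764, 834, 1418, 1646, 1678, 1858, 2025, 2203, 2345, 2362, 2438, 2580, 2595, 2668, 2781, 3327.
Count below 2863: L = 16; count equal: E = 0; n = 17.
Percentile rank = 100·(16 + 0.5·0)/17 = 100·16/17 = 94.12.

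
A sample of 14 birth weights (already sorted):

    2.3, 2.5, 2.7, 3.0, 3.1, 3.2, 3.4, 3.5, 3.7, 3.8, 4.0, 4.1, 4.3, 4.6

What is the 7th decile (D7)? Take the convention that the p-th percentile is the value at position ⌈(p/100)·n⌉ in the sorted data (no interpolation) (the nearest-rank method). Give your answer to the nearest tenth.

n = 14.
Position = ⌈70/100 · 14⌉ = ⌈9.8⌉ = 10.
The value at rank 10 is 3.8.

3.8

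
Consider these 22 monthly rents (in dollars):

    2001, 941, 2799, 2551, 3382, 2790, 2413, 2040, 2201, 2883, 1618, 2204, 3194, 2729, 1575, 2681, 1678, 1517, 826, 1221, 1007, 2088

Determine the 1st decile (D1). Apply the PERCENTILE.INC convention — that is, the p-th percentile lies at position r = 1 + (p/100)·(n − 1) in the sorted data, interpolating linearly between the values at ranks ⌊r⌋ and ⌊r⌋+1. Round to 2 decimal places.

Sorted: 826, 941, 1007, 1221, 1517, 1575, 1618, 1678, 2001, 2040, 2088, 2201, 2204, 2413, 2551, 2681, 2729, 2790, 2799, 2883, 3194, 3382.
n = 22.
r = 1 + (10/100)·(22 − 1) = 1 + 2.1 = 3.1.
Rank 3 is 1007 and rank 4 is 1221.
Interpolate: 1007 + 0.1·(1221 − 1007) = 1007 + 0.1·214 = 1028.4.

1028.40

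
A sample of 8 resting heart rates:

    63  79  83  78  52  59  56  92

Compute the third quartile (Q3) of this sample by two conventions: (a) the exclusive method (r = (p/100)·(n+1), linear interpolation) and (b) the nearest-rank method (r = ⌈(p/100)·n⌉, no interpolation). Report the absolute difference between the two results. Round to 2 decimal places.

Sorted: 52, 56, 59, 63, 78, 79, 83, 92.
n = 8.
(a) r = 6.75; between ranks 6 (79) and 7 (83): 82.
(b) the nearest-rank method: rank 6 → 79.
|82 − 79| = 3.

3.00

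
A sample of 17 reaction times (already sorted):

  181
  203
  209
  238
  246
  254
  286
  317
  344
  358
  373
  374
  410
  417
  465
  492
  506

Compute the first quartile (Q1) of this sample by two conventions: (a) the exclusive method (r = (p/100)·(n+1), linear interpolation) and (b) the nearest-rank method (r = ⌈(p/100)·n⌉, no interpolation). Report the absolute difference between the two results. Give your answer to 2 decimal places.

n = 17.
(a) r = 4.5; between ranks 4 (238) and 5 (246): 242.
(b) the nearest-rank method: rank 5 → 246.
|242 − 246| = 4.

4.00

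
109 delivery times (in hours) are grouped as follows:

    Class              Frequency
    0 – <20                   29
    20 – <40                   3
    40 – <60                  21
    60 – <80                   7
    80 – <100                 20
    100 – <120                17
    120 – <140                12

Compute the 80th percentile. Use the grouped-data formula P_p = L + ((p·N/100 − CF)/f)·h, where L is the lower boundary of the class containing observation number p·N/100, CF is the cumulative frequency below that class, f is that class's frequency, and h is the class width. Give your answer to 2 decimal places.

108.47

N = 109; target position k = 80/100 · 109 = 87.2.
Cumulative frequencies: 29, 32, 53, 60, 80, 97, 109.
Observation 87.2 falls in the class 100 – <120.
L = 100, CF = 80, f = 17, h = 20.
P80 = 100 + ((87.2 − 80)/17)·20 = 100 + 8.47059 = 108.471.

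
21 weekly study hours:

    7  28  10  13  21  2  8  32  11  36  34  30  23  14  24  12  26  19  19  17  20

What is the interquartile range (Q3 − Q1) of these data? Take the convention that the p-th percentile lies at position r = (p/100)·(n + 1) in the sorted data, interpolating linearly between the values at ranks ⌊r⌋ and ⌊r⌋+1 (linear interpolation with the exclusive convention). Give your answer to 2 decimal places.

15.50

Sorted: 2, 7, 8, 10, 11, 12, 13, 14, 17, 19, 19, 20, 21, 23, 24, 26, 28, 30, 32, 34, 36.
n = 21.
P25: r = 5.5; ranks 5–6 are 11, 12; interpolating gives 11.5.
P75: r = 16.5; ranks 16–17 are 26, 28; interpolating gives 27.
Difference: 27 − 11.5 = 15.5.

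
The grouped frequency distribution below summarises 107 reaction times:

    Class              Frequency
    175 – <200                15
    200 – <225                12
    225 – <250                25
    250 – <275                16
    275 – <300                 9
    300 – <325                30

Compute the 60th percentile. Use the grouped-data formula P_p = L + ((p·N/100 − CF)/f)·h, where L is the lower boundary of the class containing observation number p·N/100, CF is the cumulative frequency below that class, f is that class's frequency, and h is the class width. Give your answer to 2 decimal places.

N = 107; target position k = 60/100 · 107 = 64.2.
Cumulative frequencies: 15, 27, 52, 68, 77, 107.
Observation 64.2 falls in the class 250 – <275.
L = 250, CF = 52, f = 16, h = 25.
P60 = 250 + ((64.2 − 52)/16)·25 = 250 + 19.0625 = 269.062.

269.06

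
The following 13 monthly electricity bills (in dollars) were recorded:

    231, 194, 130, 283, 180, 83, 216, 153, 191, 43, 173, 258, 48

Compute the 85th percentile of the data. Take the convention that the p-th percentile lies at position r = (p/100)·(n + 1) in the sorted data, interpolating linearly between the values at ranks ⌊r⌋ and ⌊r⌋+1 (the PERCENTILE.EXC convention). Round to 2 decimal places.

255.30

Sorted: 43, 48, 83, 130, 153, 173, 180, 191, 194, 216, 231, 258, 283.
n = 13.
r = (85/100)·(13 + 1) = 11.9.
Rank 11 is 231 and rank 12 is 258.
Interpolate: 231 + 0.9·(258 − 231) = 231 + 0.9·27 = 255.3.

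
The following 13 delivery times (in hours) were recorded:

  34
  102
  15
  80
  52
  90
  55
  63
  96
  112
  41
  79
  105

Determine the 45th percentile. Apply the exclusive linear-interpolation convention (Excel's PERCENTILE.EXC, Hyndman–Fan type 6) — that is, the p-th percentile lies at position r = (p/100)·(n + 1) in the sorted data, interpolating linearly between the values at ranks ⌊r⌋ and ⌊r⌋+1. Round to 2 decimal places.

67.80

Sorted: 15, 34, 41, 52, 55, 63, 79, 80, 90, 96, 102, 105, 112.
n = 13.
r = (45/100)·(13 + 1) = 6.3.
Rank 6 is 63 and rank 7 is 79.
Interpolate: 63 + 0.3·(79 − 63) = 63 + 0.3·16 = 67.8.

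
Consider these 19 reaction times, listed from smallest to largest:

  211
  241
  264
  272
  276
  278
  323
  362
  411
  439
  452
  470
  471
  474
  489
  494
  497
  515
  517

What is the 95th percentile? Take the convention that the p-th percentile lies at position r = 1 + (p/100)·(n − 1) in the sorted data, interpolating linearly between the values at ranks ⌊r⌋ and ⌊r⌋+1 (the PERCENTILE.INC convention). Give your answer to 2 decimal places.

515.20

n = 19.
r = 1 + (95/100)·(19 − 1) = 1 + 17.1 = 18.1.
Rank 18 is 515 and rank 19 is 517.
Interpolate: 515 + 0.1·(517 − 515) = 515 + 0.1·2 = 515.2.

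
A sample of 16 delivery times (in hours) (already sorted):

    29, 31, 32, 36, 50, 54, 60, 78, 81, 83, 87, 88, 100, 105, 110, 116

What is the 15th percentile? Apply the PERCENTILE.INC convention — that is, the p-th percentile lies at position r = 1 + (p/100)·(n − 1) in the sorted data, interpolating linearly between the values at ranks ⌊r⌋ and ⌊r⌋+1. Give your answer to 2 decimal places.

n = 16.
r = 1 + (15/100)·(16 − 1) = 1 + 2.25 = 3.25.
Rank 3 is 32 and rank 4 is 36.
Interpolate: 32 + 0.25·(36 − 32) = 32 + 0.25·4 = 33.

33.00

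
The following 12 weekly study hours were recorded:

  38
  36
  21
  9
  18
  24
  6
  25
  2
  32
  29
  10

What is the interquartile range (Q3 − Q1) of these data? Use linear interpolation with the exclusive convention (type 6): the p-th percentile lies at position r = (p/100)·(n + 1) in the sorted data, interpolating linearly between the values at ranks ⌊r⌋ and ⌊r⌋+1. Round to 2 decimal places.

Sorted: 2, 6, 9, 10, 18, 21, 24, 25, 29, 32, 36, 38.
n = 12.
P25: r = 3.25; ranks 3–4 are 9, 10; interpolating gives 9.25.
P75: r = 9.75; ranks 9–10 are 29, 32; interpolating gives 31.25.
Difference: 31.25 − 9.25 = 22.

22.00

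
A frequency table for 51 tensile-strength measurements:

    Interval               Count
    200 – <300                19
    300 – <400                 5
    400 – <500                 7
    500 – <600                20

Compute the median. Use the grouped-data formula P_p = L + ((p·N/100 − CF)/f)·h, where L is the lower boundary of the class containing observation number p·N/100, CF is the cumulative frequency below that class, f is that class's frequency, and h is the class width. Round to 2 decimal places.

N = 51; target position k = 50/100 · 51 = 25.5.
Cumulative frequencies: 19, 24, 31, 51.
Observation 25.5 falls in the class 400 – <500.
L = 400, CF = 24, f = 7, h = 100.
P50 = 400 + ((25.5 − 24)/7)·100 = 400 + 21.4286 = 421.429.

421.43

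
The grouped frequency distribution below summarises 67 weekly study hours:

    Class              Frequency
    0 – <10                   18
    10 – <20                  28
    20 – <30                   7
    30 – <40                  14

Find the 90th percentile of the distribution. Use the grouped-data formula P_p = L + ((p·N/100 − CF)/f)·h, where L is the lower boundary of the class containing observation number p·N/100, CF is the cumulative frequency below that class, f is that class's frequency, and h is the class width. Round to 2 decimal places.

35.21

N = 67; target position k = 90/100 · 67 = 60.3.
Cumulative frequencies: 18, 46, 53, 67.
Observation 60.3 falls in the class 30 – <40.
L = 30, CF = 53, f = 14, h = 10.
P90 = 30 + ((60.3 − 53)/14)·10 = 30 + 5.21429 = 35.2143.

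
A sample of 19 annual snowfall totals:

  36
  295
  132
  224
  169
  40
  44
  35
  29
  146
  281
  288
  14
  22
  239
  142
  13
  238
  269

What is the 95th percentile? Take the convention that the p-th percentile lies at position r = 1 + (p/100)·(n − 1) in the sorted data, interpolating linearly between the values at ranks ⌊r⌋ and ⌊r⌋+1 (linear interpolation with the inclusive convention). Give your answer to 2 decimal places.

288.70

Sorted: 13, 14, 22, 29, 35, 36, 40, 44, 132, 142, 146, 169, 224, 238, 239, 269, 281, 288, 295.
n = 19.
r = 1 + (95/100)·(19 − 1) = 1 + 17.1 = 18.1.
Rank 18 is 288 and rank 19 is 295.
Interpolate: 288 + 0.1·(295 − 288) = 288 + 0.1·7 = 288.7.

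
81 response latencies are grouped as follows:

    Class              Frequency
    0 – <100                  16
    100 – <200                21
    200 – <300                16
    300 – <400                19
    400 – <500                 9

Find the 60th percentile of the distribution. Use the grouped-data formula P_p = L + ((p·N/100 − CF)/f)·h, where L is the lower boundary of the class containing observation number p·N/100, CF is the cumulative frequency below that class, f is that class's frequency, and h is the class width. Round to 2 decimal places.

N = 81; target position k = 60/100 · 81 = 48.6.
Cumulative frequencies: 16, 37, 53, 72, 81.
Observation 48.6 falls in the class 200 – <300.
L = 200, CF = 37, f = 16, h = 100.
P60 = 200 + ((48.6 − 37)/16)·100 = 200 + 72.5 = 272.5.

272.50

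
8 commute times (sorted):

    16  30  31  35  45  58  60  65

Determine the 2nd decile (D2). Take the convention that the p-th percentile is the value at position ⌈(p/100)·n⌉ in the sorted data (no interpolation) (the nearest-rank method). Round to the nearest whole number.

30

n = 8.
Position = ⌈20/100 · 8⌉ = ⌈1.6⌉ = 2.
The value at rank 2 is 30.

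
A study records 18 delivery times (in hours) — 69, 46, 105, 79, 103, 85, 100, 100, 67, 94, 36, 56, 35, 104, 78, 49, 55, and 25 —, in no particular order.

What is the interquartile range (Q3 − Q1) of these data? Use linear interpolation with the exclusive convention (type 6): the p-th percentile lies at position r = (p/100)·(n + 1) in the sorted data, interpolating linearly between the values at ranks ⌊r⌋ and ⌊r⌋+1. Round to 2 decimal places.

Sorted: 25, 35, 36, 46, 49, 55, 56, 67, 69, 78, 79, 85, 94, 100, 100, 103, 104, 105.
n = 18.
P25: r = 4.75; ranks 4–5 are 46, 49; interpolating gives 48.25.
P75: r = 14.25; ranks 14–15 are 100, 100; interpolating gives 100.
Difference: 100 − 48.25 = 51.75.

51.75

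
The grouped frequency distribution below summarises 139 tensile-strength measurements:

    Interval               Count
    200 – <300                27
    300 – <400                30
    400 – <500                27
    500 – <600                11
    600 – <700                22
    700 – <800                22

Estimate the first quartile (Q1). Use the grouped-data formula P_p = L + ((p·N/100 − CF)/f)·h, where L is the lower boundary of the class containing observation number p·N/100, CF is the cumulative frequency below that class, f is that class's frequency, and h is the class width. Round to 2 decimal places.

325.83

N = 139; target position k = 25/100 · 139 = 34.75.
Cumulative frequencies: 27, 57, 84, 95, 117, 139.
Observation 34.75 falls in the class 300 – <400.
L = 300, CF = 27, f = 30, h = 100.
P25 = 300 + ((34.75 − 27)/30)·100 = 300 + 25.8333 = 325.833.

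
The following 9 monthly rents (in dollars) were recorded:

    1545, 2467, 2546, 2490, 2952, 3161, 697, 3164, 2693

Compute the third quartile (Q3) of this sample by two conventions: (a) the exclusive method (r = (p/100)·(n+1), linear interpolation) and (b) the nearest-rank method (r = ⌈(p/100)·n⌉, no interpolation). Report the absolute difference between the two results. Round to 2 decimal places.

Sorted: 697, 1545, 2467, 2490, 2546, 2693, 2952, 3161, 3164.
n = 9.
(a) r = 7.5; between ranks 7 (2952) and 8 (3161): 3056.5.
(b) the nearest-rank method: rank 7 → 2952.
|3056.5 − 2952| = 104.5.

104.50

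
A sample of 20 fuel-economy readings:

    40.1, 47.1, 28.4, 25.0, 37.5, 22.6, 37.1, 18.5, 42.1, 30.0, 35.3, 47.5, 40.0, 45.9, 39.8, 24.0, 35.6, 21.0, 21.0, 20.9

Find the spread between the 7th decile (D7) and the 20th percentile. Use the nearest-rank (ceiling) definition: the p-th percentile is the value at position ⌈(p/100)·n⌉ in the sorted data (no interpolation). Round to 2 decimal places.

Sorted: 18.5, 20.9, 21.0, 21.0, 22.6, 24.0, 25.0, 28.4, 30.0, 35.3, 35.6, 37.1, 37.5, 39.8, 40.0, 40.1, 42.1, 45.9, 47.1, 47.5.
n = 20.
P20: rank ⌈20/100·20⌉ = 4 → 21.
P70: rank ⌈70/100·20⌉ = 14 → 39.8.
Difference: 39.8 − 21 = 18.8.

18.80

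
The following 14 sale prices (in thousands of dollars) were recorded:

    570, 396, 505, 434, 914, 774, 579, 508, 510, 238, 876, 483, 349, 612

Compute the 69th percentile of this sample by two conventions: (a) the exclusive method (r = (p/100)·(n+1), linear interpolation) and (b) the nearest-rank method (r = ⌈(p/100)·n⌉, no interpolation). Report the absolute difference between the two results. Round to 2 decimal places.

Sorted: 238, 349, 396, 434, 483, 505, 508, 510, 570, 579, 612, 774, 876, 914.
n = 14.
(a) r = 10.35; between ranks 10 (579) and 11 (612): 590.55.
(b) the nearest-rank method: rank 10 → 579.
|590.55 − 579| = 11.55.

11.55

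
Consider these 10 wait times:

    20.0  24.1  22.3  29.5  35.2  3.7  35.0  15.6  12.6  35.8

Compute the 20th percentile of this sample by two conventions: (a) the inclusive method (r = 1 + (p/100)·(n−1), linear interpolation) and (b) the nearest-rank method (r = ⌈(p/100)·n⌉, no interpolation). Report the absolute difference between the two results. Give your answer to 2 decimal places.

2.40

Sorted: 3.7, 12.6, 15.6, 20.0, 22.3, 24.1, 29.5, 35.0, 35.2, 35.8.
n = 10.
(a) r = 2.8; between ranks 2 (12.6) and 3 (15.6): 15.
(b) the nearest-rank method: rank 2 → 12.6.
|15 − 12.6| = 2.4.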